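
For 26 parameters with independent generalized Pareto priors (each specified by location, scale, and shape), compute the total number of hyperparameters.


A generalized Pareto prior has 3 hyperparameters per parameter.
Total = 26 * 3 = 78

78


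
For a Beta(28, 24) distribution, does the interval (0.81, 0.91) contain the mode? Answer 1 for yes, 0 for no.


Mode of Beta(a,b) = (a-1)/(a+b-2)
= (28-1)/(28+24-2) = 0.54
Check: 0.81 <= 0.54 <= 0.91?
Result: 0

0


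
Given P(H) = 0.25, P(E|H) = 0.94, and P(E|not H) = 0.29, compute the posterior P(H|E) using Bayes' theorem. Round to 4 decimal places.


By Bayes' theorem: P(H|E) = P(E|H)*P(H) / P(E)
P(E) = P(E|H)*P(H) + P(E|not H)*P(not H)
P(E) = 0.94*0.25 + 0.29*0.75 = 0.4525
P(H|E) = 0.94*0.25 / 0.4525 = 0.5193

0.5193


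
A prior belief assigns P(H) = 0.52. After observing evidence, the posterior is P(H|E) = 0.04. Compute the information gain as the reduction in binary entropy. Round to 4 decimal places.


H(prior) = -0.52*log2(0.52) - 0.48*log2(0.48)
= 0.9988
H(post) = -0.04*log2(0.04) - 0.96*log2(0.96)
= 0.2423
IG = 0.9988 - 0.2423 = 0.7566

0.7566


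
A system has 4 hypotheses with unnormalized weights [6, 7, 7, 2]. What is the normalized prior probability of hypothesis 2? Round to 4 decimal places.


The normalized prior is the weight divided by the total.
Total weight = 22
P(H2) = 7 / 22 = 0.3182

0.3182


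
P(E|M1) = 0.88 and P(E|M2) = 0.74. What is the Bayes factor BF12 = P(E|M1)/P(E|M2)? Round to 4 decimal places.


Bayes factor BF12 = P(E|M1) / P(E|M2)
= 0.88 / 0.74
= 1.1892

1.1892


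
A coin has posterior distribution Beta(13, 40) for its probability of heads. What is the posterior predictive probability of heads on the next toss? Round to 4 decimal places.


Posterior predictive = E[theta] = alpha/(alpha+beta)
= 13/53
= 0.2453

0.2453


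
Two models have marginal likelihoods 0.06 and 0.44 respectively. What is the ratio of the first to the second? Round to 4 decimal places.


Evidence ratio = 0.06 / 0.44
= 0.1364

0.1364


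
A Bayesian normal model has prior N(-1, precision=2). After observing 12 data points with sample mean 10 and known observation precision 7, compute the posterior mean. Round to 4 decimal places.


Posterior mean = (prior_precision * prior_mean + n * data_precision * data_mean) / (prior_precision + n * data_precision)
Numerator = 2*-1 + 12*7*10 = 838
Denominator = 2 + 12*7 = 86
Posterior mean = 9.7442

9.7442


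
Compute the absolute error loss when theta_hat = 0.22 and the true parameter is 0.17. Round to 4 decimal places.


L = |theta_hat - theta_true|
= |0.22 - 0.17| = 0.05

0.05


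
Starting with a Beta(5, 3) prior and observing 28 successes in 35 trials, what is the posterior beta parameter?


Posterior beta = prior beta + failures
Failures = 35 - 28 = 7
beta_post = 3 + 7 = 10

10


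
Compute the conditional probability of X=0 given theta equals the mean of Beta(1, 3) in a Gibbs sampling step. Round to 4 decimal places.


Mean of Beta(1, 3) = 0.25
P(X=0 | theta=0.25) = 0.75

0.75


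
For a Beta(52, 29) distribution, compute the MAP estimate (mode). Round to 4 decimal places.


MAP = mode = (a-1)/(a+b-2)
= (52-1)/(52+29-2)
= 51/79 = 0.6456

0.6456


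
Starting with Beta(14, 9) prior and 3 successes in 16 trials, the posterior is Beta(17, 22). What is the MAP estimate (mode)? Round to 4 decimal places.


The mode of Beta(a, b) when a > 1 and b > 1 is (a-1)/(a+b-2)
= (17 - 1) / (17 + 22 - 2)
= 16 / 37
= 0.4324

0.4324


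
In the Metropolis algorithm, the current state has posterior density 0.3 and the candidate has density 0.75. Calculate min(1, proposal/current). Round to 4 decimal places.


Ratio = 0.75/0.3 = 2.5
Acceptance probability = min(1, 2.5)
= 1.0

1.0


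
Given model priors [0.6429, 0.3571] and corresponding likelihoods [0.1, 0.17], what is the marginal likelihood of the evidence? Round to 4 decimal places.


P(E) = sum_i P(M_i) P(E|M_i)
= 0.0643 + 0.0607
= 0.125

0.125


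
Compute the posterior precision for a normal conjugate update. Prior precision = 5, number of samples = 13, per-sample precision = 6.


tau_post = tau_0 + n * tau
= 5 + 13 * 6 = 83

83


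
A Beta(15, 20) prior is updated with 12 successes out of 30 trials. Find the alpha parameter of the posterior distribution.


In the Beta-Binomial conjugate update:
alpha_post = alpha_prior + successes
= 15 + 12
= 27

27


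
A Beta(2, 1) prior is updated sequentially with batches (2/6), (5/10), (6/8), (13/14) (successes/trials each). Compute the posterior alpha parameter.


Sequential conjugate updating is equivalent to a single batch update.
Total successes across all batches = 26
alpha_posterior = alpha_prior + total_successes = 2 + 26
= 28

28


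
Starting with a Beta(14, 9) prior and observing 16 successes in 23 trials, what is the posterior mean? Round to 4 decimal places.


Posterior parameters: alpha = 14 + 16 = 30
beta = 9 + 7 = 16
Posterior mean = alpha / (alpha + beta) = 30 / 46
= 0.6522

0.6522


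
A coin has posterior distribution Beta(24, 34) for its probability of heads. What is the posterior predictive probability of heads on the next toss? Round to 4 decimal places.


Posterior predictive = E[theta] = alpha/(alpha+beta)
= 24/58
= 0.4138

0.4138


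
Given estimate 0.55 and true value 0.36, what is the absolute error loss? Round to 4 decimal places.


Absolute error = |estimate - true|
= |0.19| = 0.19

0.19


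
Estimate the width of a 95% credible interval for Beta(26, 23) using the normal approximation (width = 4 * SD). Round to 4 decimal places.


For Beta(a,b): Var = ab/((a+b)^2(a+b+1))
Var = 0.005, SD = 0.0706
Approximate 95% CI width = 4 * 0.0706 = 0.2823

0.2823


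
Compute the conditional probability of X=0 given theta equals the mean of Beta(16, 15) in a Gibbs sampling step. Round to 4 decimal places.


Mean of Beta(16, 15) = 0.5161
P(X=0 | theta=0.5161) = 0.4839

0.4839


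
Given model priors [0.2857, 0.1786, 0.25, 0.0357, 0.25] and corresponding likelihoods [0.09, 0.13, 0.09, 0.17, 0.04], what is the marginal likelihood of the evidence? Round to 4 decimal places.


P(E) = sum_i P(M_i) P(E|M_i)
= 0.0257 + 0.0232 + 0.0225 + 0.0061 + 0.01
= 0.0875

0.0875


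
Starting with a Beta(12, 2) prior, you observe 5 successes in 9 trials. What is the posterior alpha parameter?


For a Beta-Binomial conjugate model:
Posterior alpha = prior alpha + number of successes
= 12 + 5 = 17

17


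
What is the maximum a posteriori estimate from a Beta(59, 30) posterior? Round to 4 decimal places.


The MAP estimate equals the mode of the distribution.
Mode of Beta(a,b) = (a-1)/(a+b-2)
= 58/87
= 0.6667

0.6667


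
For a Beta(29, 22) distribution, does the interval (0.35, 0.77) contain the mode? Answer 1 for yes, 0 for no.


Mode of Beta(a,b) = (a-1)/(a+b-2)
= (29-1)/(29+22-2) = 0.5714
Check: 0.35 <= 0.5714 <= 0.77?
Result: 1

1


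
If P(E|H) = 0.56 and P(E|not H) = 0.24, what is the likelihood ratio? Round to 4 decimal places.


Likelihood ratio = P(E|H) / P(E|not H)
= 0.56 / 0.24
= 2.3333

2.3333


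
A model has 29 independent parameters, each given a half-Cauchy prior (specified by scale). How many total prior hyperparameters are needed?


Each half-Cauchy prior needs 1 hyperparameter (scale).
Total = 1 * 29 = 29

29


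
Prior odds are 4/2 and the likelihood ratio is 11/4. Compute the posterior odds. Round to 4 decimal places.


Posterior odds = prior odds * likelihood ratio
= (4/2) * (11/4)
= 44 / 8
= 5.5

5.5


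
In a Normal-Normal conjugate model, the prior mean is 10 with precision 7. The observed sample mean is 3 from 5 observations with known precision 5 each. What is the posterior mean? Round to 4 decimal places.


Posterior precision = tau0 + n*tau = 7 + 5*5 = 32
Posterior mean = (tau0*mu0 + n*tau*xbar) / posterior_precision
= (7*10 + 5*5*3) / 32
= 145 / 32 = 4.5312

4.5312


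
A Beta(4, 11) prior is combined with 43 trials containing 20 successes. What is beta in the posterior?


In conjugate updating:
beta_posterior = beta_prior + (n - k)
= 11 + (43 - 20)
= 11 + 23 = 34

34


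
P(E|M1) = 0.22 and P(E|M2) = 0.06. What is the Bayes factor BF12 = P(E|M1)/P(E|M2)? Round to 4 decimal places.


Bayes factor BF12 = P(E|M1) / P(E|M2)
= 0.22 / 0.06
= 3.6667

3.6667


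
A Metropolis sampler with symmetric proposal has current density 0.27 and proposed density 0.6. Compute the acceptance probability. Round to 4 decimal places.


For symmetric proposals, acceptance = min(1, pi(x*)/pi(x))
= min(1, 0.6/0.27)
= min(1, 2.2222) = 1.0

1.0


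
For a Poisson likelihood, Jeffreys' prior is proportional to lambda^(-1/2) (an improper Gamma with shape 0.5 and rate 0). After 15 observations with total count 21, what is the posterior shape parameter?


Jeffreys' prior for Poisson is proportional to lambda^(-1/2).
Posterior is Gamma(0.5 + S, 0 + n) = Gamma(0.5 + 21, 15).
Posterior shape = 0.5 + S = 0.5 + 21 = 21.5

21.5


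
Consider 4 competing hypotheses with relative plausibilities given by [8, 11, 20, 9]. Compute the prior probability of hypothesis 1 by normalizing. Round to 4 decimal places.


Sum of weights = 8 + 11 + 20 + 9 = 48
Normalized prior for H1 = 8 / 48
= 0.1667

0.1667


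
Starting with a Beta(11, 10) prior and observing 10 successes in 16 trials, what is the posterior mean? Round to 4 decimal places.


Posterior parameters: alpha = 11 + 10 = 21
beta = 10 + 6 = 16
Posterior mean = alpha / (alpha + beta) = 21 / 37
= 0.5676

0.5676


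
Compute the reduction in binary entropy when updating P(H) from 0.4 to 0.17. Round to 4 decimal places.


H_before = -p*log2(p) - (1-p)*log2(1-p) for p=0.4: 0.971
H_after for p=0.17: 0.6577
Reduction = 0.971 - 0.6577 = 0.3132

0.3132


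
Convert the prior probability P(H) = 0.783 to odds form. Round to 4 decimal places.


P(not H) = 1 - 0.783 = 0.217
Odds = 0.783 / 0.217 = 3.6083

3.6083


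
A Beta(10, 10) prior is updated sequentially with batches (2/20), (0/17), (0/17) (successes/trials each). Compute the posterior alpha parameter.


Sequential conjugate updating is equivalent to a single batch update.
Total successes across all batches = 2
alpha_posterior = alpha_prior + total_successes = 10 + 2
= 12

12


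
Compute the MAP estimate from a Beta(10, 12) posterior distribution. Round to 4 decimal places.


MAP = mode of Beta distribution
= (alpha - 1)/(alpha + beta - 2)
= (10-1)/(10+12-2)
= 9/20 = 0.45

0.45


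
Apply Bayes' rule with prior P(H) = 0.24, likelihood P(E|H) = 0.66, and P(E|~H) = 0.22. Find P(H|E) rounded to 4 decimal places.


Step 1: Compute marginal P(E) = P(E|H)P(H) + P(E|~H)P(~H)
= 0.66*0.24 + 0.22*0.76 = 0.3256
Step 2: P(H|E) = P(E|H)P(H)/P(E) = 0.1584/0.3256
= 0.4865

0.4865


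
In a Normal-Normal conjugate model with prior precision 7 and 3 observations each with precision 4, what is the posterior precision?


Posterior precision = prior precision + n * observation precision
= 7 + 3 * 4
= 7 + 12 = 19

19


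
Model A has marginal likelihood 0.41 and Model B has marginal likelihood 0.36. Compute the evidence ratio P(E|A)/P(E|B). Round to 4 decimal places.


Evidence ratio = P(E|A) / P(E|B)
= 0.41 / 0.36
= 1.1389

1.1389


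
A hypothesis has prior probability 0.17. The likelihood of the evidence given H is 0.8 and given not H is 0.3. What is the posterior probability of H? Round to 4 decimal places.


Using Bayes' theorem:
P(E) = 0.17 * 0.8 + 0.83 * 0.3
P(E) = 0.385
P(H|E) = (0.17 * 0.8) / 0.385 = 0.3532

0.3532


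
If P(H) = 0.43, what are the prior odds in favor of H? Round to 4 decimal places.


Prior odds = P(H) / (1 - P(H))
= 0.43 / 0.57
= 0.7544

0.7544


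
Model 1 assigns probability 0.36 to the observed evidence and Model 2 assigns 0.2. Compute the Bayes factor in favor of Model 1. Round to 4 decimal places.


BF = P(data|M1) / P(data|M2)
= 0.36 / 0.2 = 1.8

1.8


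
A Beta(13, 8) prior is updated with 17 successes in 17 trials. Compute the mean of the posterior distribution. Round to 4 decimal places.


After update: Beta(30, 8)
Mean = 30 / (30 + 8) = 30 / 38
= 0.7895

0.7895


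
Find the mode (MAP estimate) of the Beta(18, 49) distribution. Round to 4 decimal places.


For Beta(a,b) with a,b > 1:
Mode = (a-1)/(a+b-2) = (18-1)/(67-2)
= 17/65 = 0.2615

0.2615


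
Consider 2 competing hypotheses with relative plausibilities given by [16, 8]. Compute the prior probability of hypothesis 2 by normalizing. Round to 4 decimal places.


Sum of weights = 16 + 8 = 24
Normalized prior for H2 = 8 / 24
= 0.3333

0.3333


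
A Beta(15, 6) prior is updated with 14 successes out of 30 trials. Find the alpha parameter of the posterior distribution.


In the Beta-Binomial conjugate update:
alpha_post = alpha_prior + successes
= 15 + 14
= 29

29


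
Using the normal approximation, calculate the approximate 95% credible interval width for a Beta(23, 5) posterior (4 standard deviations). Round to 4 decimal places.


Var(Beta) = 23*5/(28^2 * 29) = 0.0051
SD = 0.0711
Width ~ 4*SD = 0.2845

0.2845


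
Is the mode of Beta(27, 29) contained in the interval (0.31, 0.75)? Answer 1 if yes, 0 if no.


Mode = (a-1)/(a+b-2) = 26/54 = 0.4815
Interval: (0.31, 0.75)
Contains mode? 1

1


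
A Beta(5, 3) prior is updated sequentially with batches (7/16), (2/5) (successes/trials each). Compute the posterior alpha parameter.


Sequential conjugate updating is equivalent to a single batch update.
Total successes across all batches = 9
alpha_posterior = alpha_prior + total_successes = 5 + 9
= 14

14


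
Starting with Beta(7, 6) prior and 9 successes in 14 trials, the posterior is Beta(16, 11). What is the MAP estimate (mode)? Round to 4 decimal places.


The mode of Beta(a, b) when a > 1 and b > 1 is (a-1)/(a+b-2)
= (16 - 1) / (16 + 11 - 2)
= 15 / 25
= 0.6

0.6


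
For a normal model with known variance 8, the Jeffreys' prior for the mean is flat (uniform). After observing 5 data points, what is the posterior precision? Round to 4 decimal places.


Jeffreys' prior for normal mean (known variance) is flat.
Prior precision = 0.
Posterior precision = prior_prec + n/sigma^2 = 0 + 5/8
= 0.625

0.625


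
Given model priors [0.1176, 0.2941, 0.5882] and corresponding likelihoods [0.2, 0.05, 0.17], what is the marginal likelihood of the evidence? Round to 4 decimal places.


P(E) = sum_i P(M_i) P(E|M_i)
= 0.0235 + 0.0147 + 0.1
= 0.1382

0.1382


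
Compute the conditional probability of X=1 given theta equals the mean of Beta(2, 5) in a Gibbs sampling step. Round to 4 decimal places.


Mean of Beta(2, 5) = 0.2857
P(X=1 | theta=0.2857) = 0.2857

0.2857


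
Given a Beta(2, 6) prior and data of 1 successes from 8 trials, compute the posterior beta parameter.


Number of failures = 8 - 1 = 7
Posterior beta = 6 + 7 = 13

13


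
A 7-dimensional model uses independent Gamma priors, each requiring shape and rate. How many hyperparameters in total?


Per parameter: 2 (shape and rate).
Total = 7 * 2 = 14

14


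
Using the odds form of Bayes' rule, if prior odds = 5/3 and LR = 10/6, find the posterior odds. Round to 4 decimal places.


Bayes' rule in odds form: posterior odds = prior odds * LR
= (5 * 10) / (3 * 6)
= 50/18 = 2.7778

2.7778


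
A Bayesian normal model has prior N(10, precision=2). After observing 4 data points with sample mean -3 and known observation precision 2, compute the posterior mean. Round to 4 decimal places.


Posterior mean = (prior_precision * prior_mean + n * data_precision * data_mean) / (prior_precision + n * data_precision)
Numerator = 2*10 + 4*2*-3 = -4
Denominator = 2 + 4*2 = 10
Posterior mean = -0.4

-0.4


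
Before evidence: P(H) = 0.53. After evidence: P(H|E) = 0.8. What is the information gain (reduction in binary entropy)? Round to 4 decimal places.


Prior entropy = 0.9974
Posterior entropy = 0.7219
Information gain = 0.9974 - 0.7219 = 0.2755

0.2755


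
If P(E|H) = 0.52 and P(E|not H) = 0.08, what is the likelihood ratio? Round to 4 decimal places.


Likelihood ratio = P(E|H) / P(E|not H)
= 0.52 / 0.08
= 6.5

6.5


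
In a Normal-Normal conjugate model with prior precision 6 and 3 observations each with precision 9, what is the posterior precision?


Posterior precision = prior precision + n * observation precision
= 6 + 3 * 9
= 6 + 27 = 33

33


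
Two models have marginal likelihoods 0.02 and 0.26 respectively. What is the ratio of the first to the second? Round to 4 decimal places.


Evidence ratio = 0.02 / 0.26
= 0.0769

0.0769


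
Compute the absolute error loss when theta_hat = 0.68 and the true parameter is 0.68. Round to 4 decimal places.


L = |theta_hat - theta_true|
= |0.68 - 0.68| = 0.0

0.0


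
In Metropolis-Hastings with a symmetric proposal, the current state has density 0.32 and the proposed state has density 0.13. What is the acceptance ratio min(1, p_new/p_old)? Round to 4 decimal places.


Ratio = p_new / p_old = 0.13 / 0.32 = 0.4062
Acceptance = min(1, 0.4062) = 0.4062

0.4062


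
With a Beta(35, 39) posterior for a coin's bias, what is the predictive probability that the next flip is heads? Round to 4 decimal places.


The predictive probability equals the posterior mean.
P(next = heads) = alpha / (alpha + beta)
= 35 / 74 = 0.473

0.473


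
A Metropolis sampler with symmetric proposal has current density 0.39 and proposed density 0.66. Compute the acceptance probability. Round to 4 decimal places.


For symmetric proposals, acceptance = min(1, pi(x*)/pi(x))
= min(1, 0.66/0.39)
= min(1, 1.6923) = 1.0

1.0


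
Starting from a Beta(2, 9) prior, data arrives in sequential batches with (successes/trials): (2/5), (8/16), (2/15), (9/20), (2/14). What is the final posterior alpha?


In sequential Bayesian updating, we sum all successes.
Total successes = 23
Final alpha = 2 + 23 = 25

25


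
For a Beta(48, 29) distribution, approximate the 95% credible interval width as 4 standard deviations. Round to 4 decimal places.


Variance of Beta(a,b) = ab / ((a+b)^2 * (a+b+1))
= 48*29 / ((77)^2 * 78)
= 0.003
SD = sqrt(0.003) = 0.0549
Width = 4 * SD = 0.2195

0.2195


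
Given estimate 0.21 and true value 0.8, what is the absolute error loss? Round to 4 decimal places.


Absolute error = |estimate - true|
= |-0.59| = 0.59

0.59


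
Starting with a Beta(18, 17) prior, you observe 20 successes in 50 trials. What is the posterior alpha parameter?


For a Beta-Binomial conjugate model:
Posterior alpha = prior alpha + number of successes
= 18 + 20 = 38

38


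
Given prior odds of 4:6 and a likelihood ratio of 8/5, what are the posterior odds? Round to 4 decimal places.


Posterior odds = prior odds * LR
Prior odds = 4/6 = 0.6667
LR = 8/5 = 1.6
Posterior odds = 0.6667 * 1.6 = 1.0667

1.0667


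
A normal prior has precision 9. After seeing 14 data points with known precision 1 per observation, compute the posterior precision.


In the conjugate normal model, precisions add:
tau_posterior = tau_prior + n * tau_data
= 9 + 14*1 = 23

23


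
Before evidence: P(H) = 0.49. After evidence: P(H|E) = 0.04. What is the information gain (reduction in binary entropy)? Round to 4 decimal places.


Prior entropy = 0.9997
Posterior entropy = 0.2423
Information gain = 0.9997 - 0.2423 = 0.7574

0.7574


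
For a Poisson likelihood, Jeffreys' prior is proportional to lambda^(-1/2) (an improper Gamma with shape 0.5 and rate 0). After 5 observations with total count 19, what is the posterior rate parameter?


Jeffreys' prior for Poisson is proportional to lambda^(-1/2).
Posterior is Gamma(0.5 + S, 0 + n) = Gamma(0.5 + 19, 5).
Posterior rate = 0 + n = 5

5.0


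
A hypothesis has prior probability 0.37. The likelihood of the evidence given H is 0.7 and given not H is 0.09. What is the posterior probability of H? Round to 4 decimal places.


Using Bayes' theorem:
P(E) = 0.37 * 0.7 + 0.63 * 0.09
P(E) = 0.3157
P(H|E) = (0.37 * 0.7) / 0.3157 = 0.8204

0.8204


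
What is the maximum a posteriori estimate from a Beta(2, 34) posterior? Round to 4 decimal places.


The MAP estimate equals the mode of the distribution.
Mode of Beta(a,b) = (a-1)/(a+b-2)
= 1/34
= 0.0294

0.0294


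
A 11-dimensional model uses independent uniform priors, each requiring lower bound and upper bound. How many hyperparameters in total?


Per parameter: 2 (lower bound and upper bound).
Total = 11 * 2 = 22

22


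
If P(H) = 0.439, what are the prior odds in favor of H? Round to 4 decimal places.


Prior odds = P(H) / (1 - P(H))
= 0.439 / 0.561
= 0.7825

0.7825


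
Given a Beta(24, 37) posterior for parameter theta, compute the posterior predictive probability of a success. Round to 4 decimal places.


For a Beta-Bernoulli model, the predictive probability is the mean:
P(success) = 24/(24+37) = 24/61 = 0.3934

0.3934


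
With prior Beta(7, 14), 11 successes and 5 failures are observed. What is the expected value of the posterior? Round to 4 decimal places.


Posterior = Beta(18, 19)
E[theta] = alpha/(alpha+beta)
= 18/37 = 0.4865

0.4865


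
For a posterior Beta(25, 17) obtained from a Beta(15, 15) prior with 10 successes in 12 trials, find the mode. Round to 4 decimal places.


Mode = (alpha - 1) / (alpha + beta - 2)
= 24 / 40
= 0.6

0.6


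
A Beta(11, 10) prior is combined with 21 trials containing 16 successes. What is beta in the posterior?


In conjugate updating:
beta_posterior = beta_prior + (n - k)
= 10 + (21 - 16)
= 10 + 5 = 15

15


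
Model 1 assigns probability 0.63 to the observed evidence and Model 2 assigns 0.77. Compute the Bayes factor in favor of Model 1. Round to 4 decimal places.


BF = P(data|M1) / P(data|M2)
= 0.63 / 0.77 = 0.8182

0.8182


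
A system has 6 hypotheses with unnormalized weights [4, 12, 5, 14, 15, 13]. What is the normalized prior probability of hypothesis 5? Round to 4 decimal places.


The normalized prior is the weight divided by the total.
Total weight = 63
P(H5) = 15 / 63 = 0.2381

0.2381


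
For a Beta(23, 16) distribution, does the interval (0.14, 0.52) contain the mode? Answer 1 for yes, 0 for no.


Mode of Beta(a,b) = (a-1)/(a+b-2)
= (23-1)/(23+16-2) = 0.5946
Check: 0.14 <= 0.5946 <= 0.52?
Result: 0

0


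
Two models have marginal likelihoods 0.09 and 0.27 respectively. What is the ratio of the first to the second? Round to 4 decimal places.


Evidence ratio = 0.09 / 0.27
= 0.3333

0.3333


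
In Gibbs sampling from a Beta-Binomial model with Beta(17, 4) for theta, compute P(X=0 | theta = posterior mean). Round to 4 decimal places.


Posterior mean = alpha/(alpha+beta) = 17/21 = 0.8095
P(X=0|theta=mean) = 1 - theta = 0.1905

0.1905


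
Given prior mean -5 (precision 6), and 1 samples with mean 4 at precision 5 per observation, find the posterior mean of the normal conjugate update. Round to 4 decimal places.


The posterior mean is a precision-weighted average of prior and data.
Post. prec. = 6 + 5 = 11
Post. mean = (-30 + 20)/11 = -10/11 = -0.9091

-0.9091


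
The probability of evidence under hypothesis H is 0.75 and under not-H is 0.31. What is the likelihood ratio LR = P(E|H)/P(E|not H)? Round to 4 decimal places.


LR = 0.75 / 0.31
= 2.4194

2.4194


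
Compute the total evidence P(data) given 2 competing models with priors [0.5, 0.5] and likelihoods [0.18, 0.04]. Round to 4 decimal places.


Marginal likelihood = sum P(model_i) * P(data|model_i)
Model 1: 0.5 * 0.18 = 0.09
Model 2: 0.5 * 0.04 = 0.02
Total = 0.11

0.11


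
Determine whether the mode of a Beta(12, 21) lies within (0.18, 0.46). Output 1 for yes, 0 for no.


First find the mode: (a-1)/(a+b-2) = 0.3548
Is 0.3548 in (0.18, 0.46)? 1

1


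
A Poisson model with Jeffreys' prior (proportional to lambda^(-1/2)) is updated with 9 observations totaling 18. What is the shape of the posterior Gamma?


Posterior = Gamma(0.5 + S, n)
= Gamma(0.5 + 18, 9)
Posterior shape = 0.5 + S = 0.5 + 18 = 18.5

18.5


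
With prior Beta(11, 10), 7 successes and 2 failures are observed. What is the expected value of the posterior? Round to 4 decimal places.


Posterior = Beta(18, 12)
E[theta] = alpha/(alpha+beta)
= 18/30 = 0.6

0.6


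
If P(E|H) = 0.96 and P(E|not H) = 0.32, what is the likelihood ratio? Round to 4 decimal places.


Likelihood ratio = P(E|H) / P(E|not H)
= 0.96 / 0.32
= 3.0

3.0


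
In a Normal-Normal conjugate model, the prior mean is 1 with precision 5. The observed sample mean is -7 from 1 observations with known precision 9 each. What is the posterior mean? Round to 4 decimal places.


Posterior precision = tau0 + n*tau = 5 + 1*9 = 14
Posterior mean = (tau0*mu0 + n*tau*xbar) / posterior_precision
= (5*1 + 1*9*-7) / 14
= -58 / 14 = -4.1429

-4.1429


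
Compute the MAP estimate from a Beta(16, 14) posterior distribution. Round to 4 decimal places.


MAP = mode of Beta distribution
= (alpha - 1)/(alpha + beta - 2)
= (16-1)/(16+14-2)
= 15/28 = 0.5357

0.5357


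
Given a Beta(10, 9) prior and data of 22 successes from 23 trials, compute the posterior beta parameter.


Number of failures = 23 - 22 = 1
Posterior beta = 9 + 1 = 10

10


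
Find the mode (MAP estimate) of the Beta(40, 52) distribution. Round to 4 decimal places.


For Beta(a,b) with a,b > 1:
Mode = (a-1)/(a+b-2) = (40-1)/(92-2)
= 39/90 = 0.4333

0.4333


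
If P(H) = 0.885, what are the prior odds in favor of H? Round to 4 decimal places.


Prior odds = P(H) / (1 - P(H))
= 0.885 / 0.115
= 7.6957

7.6957


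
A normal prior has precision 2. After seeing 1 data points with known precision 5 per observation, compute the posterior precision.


In the conjugate normal model, precisions add:
tau_posterior = tau_prior + n * tau_data
= 2 + 1*5 = 7

7


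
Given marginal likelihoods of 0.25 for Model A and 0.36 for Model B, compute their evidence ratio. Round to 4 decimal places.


Ratio = ML(A) / ML(B) = 0.25/0.36
= 0.6944

0.6944


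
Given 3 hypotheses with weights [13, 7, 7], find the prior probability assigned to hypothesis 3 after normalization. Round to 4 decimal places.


To normalize, divide each weight by the sum of all weights.
Sum = 27
Prior(H3) = 7/27 = 0.2593

0.2593


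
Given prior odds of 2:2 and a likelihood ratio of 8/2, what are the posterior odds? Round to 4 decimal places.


Posterior odds = prior odds * LR
Prior odds = 2/2 = 1.0
LR = 8/2 = 4.0
Posterior odds = 1.0 * 4.0 = 4.0

4.0


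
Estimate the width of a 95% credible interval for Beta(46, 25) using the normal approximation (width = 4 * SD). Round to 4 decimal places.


For Beta(a,b): Var = ab/((a+b)^2(a+b+1))
Var = 0.0032, SD = 0.0563
Approximate 95% CI width = 4 * 0.0563 = 0.2252

0.2252


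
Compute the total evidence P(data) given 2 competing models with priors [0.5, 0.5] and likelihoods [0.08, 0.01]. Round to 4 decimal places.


Marginal likelihood = sum P(model_i) * P(data|model_i)
Model 1: 0.5 * 0.08 = 0.04
Model 2: 0.5 * 0.01 = 0.005
Total = 0.045

0.045


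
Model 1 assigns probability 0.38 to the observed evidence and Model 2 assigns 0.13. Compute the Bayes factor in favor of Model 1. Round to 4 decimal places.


BF = P(data|M1) / P(data|M2)
= 0.38 / 0.13 = 2.9231

2.9231


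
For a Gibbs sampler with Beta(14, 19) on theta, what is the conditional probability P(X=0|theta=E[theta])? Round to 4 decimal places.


E[theta] = 14/(14+19) = 0.4242
P(X=0|theta) = 1 - theta = 0.5758

0.5758


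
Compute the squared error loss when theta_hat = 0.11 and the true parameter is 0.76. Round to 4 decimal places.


L = (theta_hat - theta_true)^2
= (0.11 - 0.76)^2
= -0.65^2 = 0.4225

0.4225


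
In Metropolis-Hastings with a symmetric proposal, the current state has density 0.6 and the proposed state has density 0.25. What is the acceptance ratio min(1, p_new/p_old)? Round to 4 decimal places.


Ratio = p_new / p_old = 0.25 / 0.6 = 0.4167
Acceptance = min(1, 0.4167) = 0.4167

0.4167


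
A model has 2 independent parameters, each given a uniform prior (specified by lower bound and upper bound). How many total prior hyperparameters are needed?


Each uniform prior needs 2 hyperparameters (lower bound and upper bound).
Total = 2 * 2 = 4

4


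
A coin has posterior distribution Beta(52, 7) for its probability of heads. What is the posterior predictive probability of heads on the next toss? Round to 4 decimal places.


Posterior predictive = E[theta] = alpha/(alpha+beta)
= 52/59
= 0.8814

0.8814


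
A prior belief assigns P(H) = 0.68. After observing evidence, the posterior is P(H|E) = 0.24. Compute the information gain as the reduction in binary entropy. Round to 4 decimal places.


H(prior) = -0.68*log2(0.68) - 0.32*log2(0.32)
= 0.9044
H(post) = -0.24*log2(0.24) - 0.76*log2(0.76)
= 0.795
IG = 0.9044 - 0.795 = 0.1093

0.1093


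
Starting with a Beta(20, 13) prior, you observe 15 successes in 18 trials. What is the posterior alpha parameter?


For a Beta-Binomial conjugate model:
Posterior alpha = prior alpha + number of successes
= 20 + 15 = 35

35


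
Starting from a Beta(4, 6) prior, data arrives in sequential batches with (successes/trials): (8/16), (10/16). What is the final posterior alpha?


In sequential Bayesian updating, we sum all successes.
Total successes = 18
Final alpha = 4 + 18 = 22

22


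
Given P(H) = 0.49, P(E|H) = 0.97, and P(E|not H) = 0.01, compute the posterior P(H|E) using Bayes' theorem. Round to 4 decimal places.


By Bayes' theorem: P(H|E) = P(E|H)*P(H) / P(E)
P(E) = P(E|H)*P(H) + P(E|not H)*P(not H)
P(E) = 0.97*0.49 + 0.01*0.51 = 0.4804
P(H|E) = 0.97*0.49 / 0.4804 = 0.9894

0.9894


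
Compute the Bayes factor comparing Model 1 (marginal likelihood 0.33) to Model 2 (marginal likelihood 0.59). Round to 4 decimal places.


BF12 = marginal likelihood of M1 / marginal likelihood of M2
= 0.33/0.59
= 0.5593

0.5593


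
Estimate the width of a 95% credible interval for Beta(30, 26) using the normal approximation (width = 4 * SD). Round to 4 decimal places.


For Beta(a,b): Var = ab/((a+b)^2(a+b+1))
Var = 0.0044, SD = 0.0661
Approximate 95% CI width = 4 * 0.0661 = 0.2642

0.2642


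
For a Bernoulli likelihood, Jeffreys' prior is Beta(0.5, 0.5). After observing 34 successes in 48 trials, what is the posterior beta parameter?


Jeffreys' prior for Bernoulli is Beta(0.5, 0.5).
Posterior is Beta(0.5 + k, 0.5 + n - k).
Posterior beta = 0.5 + (n - k) = 0.5 + 14 = 14.5

14.5


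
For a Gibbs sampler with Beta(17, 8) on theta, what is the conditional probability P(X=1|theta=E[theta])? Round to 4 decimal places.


E[theta] = 17/(17+8) = 0.68
P(X=1|theta) = theta = 0.68

0.68


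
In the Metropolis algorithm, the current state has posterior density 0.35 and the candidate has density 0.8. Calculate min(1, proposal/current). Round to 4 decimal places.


Ratio = 0.8/0.35 = 2.2857
Acceptance probability = min(1, 2.2857)
= 1.0

1.0


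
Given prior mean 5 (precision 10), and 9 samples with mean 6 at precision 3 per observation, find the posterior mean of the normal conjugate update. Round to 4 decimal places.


The posterior mean is a precision-weighted average of prior and data.
Post. prec. = 10 + 27 = 37
Post. mean = (50 + 162)/37 = 212/37 = 5.7297

5.7297


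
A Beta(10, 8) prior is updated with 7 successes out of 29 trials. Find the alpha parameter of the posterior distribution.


In the Beta-Binomial conjugate update:
alpha_post = alpha_prior + successes
= 10 + 7
= 17

17


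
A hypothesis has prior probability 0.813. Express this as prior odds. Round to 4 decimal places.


Odds = P(H) / P(not H) = 0.813 / 0.187
= 4.3476

4.3476


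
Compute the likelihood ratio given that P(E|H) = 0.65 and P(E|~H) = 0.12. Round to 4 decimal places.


LR = P(E|H) / P(E|~H)
= 0.65 / 0.12 = 5.4167

5.4167


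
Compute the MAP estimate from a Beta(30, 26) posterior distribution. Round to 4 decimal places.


MAP = mode of Beta distribution
= (alpha - 1)/(alpha + beta - 2)
= (30-1)/(30+26-2)
= 29/54 = 0.537

0.537


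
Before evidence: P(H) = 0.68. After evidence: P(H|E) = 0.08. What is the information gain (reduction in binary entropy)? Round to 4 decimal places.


Prior entropy = 0.9044
Posterior entropy = 0.4022
Information gain = 0.9044 - 0.4022 = 0.5022

0.5022


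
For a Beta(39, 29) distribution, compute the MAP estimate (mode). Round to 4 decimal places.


MAP = mode = (a-1)/(a+b-2)
= (39-1)/(39+29-2)
= 38/66 = 0.5758

0.5758


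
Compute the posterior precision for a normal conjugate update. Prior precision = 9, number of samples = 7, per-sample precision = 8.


tau_post = tau_0 + n * tau
= 9 + 7 * 8 = 65

65


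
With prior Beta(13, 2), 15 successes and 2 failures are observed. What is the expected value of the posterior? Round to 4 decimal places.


Posterior = Beta(28, 4)
E[theta] = alpha/(alpha+beta)
= 28/32 = 0.875

0.875


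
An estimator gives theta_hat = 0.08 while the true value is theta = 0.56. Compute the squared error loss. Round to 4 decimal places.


The squared error loss is (theta_hat - theta)^2
= (0.08 - 0.56)^2
= (-0.48)^2 = 0.2304

0.2304


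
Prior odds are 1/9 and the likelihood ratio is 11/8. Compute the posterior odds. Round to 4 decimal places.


Posterior odds = prior odds * likelihood ratio
= (1/9) * (11/8)
= 11 / 72
= 0.1528

0.1528


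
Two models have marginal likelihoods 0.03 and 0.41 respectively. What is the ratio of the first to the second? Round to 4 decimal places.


Evidence ratio = 0.03 / 0.41
= 0.0732

0.0732


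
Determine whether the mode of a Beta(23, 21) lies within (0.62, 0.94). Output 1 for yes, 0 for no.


First find the mode: (a-1)/(a+b-2) = 0.5238
Is 0.5238 in (0.62, 0.94)? 0

0


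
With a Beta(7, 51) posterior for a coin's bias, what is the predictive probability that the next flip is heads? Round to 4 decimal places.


The predictive probability equals the posterior mean.
P(next = heads) = alpha / (alpha + beta)
= 7 / 58 = 0.1207

0.1207


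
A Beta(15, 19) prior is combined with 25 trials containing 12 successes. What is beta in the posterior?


In conjugate updating:
beta_posterior = beta_prior + (n - k)
= 19 + (25 - 12)
= 19 + 13 = 32

32


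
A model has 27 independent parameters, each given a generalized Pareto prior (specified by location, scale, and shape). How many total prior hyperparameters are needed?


Each generalized Pareto prior needs 3 hyperparameters (location, scale, and shape).
Total = 3 * 27 = 81

81


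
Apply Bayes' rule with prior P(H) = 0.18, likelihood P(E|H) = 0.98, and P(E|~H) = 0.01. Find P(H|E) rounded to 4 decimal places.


Step 1: Compute marginal P(E) = P(E|H)P(H) + P(E|~H)P(~H)
= 0.98*0.18 + 0.01*0.82 = 0.1846
Step 2: P(H|E) = P(E|H)P(H)/P(E) = 0.1764/0.1846
= 0.9556

0.9556


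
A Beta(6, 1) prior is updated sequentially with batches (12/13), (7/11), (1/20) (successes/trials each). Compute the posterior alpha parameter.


Sequential conjugate updating is equivalent to a single batch update.
Total successes across all batches = 20
alpha_posterior = alpha_prior + total_successes = 6 + 20
= 26

26


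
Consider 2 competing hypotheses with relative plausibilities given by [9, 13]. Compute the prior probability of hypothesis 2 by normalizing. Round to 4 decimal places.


Sum of weights = 9 + 13 = 22
Normalized prior for H2 = 13 / 22
= 0.5909

0.5909


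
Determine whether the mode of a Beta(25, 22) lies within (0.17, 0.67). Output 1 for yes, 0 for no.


First find the mode: (a-1)/(a+b-2) = 0.5333
Is 0.5333 in (0.17, 0.67)? 1

1


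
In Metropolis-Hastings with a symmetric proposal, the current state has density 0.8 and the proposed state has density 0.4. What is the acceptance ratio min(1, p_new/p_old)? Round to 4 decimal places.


Ratio = p_new / p_old = 0.4 / 0.8 = 0.5
Acceptance = min(1, 0.5) = 0.5

0.5


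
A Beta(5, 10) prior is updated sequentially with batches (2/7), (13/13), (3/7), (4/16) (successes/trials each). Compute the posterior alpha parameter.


Sequential conjugate updating is equivalent to a single batch update.
Total successes across all batches = 22
alpha_posterior = alpha_prior + total_successes = 5 + 22
= 27

27


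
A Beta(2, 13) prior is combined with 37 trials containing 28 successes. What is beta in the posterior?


In conjugate updating:
beta_posterior = beta_prior + (n - k)
= 13 + (37 - 28)
= 13 + 9 = 22

22


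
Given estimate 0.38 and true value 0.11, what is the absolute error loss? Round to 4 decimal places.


Absolute error = |estimate - true|
= |0.27| = 0.27

0.27


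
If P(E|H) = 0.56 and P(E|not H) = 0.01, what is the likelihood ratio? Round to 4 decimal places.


Likelihood ratio = P(E|H) / P(E|not H)
= 0.56 / 0.01
= 56.0

56.0


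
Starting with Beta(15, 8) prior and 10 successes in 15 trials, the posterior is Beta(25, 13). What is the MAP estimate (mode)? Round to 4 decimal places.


The mode of Beta(a, b) when a > 1 and b > 1 is (a-1)/(a+b-2)
= (25 - 1) / (25 + 13 - 2)
= 24 / 36
= 0.6667

0.6667


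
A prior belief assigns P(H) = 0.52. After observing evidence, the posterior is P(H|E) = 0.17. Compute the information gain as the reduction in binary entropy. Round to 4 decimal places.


H(prior) = -0.52*log2(0.52) - 0.48*log2(0.48)
= 0.9988
H(post) = -0.17*log2(0.17) - 0.83*log2(0.83)
= 0.6577
IG = 0.9988 - 0.6577 = 0.3411

0.3411


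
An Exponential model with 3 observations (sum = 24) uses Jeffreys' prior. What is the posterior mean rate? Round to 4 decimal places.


Posterior Gamma(3, 24)
E[lambda] = 3/24 = 0.125

0.125


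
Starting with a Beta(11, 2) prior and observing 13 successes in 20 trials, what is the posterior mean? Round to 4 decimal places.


Posterior parameters: alpha = 11 + 13 = 24
beta = 2 + 7 = 9
Posterior mean = alpha / (alpha + beta) = 24 / 33
= 0.7273

0.7273


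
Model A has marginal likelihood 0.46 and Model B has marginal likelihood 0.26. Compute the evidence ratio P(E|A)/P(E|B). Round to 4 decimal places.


Evidence ratio = P(E|A) / P(E|B)
= 0.46 / 0.26
= 1.7692

1.7692


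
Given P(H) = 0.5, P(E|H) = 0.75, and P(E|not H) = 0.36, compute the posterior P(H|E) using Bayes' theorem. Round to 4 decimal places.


By Bayes' theorem: P(H|E) = P(E|H)*P(H) / P(E)
P(E) = P(E|H)*P(H) + P(E|not H)*P(not H)
P(E) = 0.75*0.5 + 0.36*0.5 = 0.555
P(H|E) = 0.75*0.5 / 0.555 = 0.6757

0.6757


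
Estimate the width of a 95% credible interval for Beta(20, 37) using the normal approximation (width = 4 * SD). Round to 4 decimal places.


For Beta(a,b): Var = ab/((a+b)^2(a+b+1))
Var = 0.0039, SD = 0.0627
Approximate 95% CI width = 4 * 0.0627 = 0.2507

0.2507


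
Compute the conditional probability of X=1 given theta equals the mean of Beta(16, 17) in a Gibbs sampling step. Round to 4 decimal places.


Mean of Beta(16, 17) = 0.4848
P(X=1 | theta=0.4848) = 0.4848

0.4848


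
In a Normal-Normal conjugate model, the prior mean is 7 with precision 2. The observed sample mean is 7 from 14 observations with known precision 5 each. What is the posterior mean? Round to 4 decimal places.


Posterior precision = tau0 + n*tau = 2 + 14*5 = 72
Posterior mean = (tau0*mu0 + n*tau*xbar) / posterior_precision
= (2*7 + 14*5*7) / 72
= 504 / 72 = 7.0

7.0


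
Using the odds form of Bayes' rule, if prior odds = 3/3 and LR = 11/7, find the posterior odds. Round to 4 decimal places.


Bayes' rule in odds form: posterior odds = prior odds * LR
= (3 * 11) / (3 * 7)
= 33/21 = 1.5714

1.5714


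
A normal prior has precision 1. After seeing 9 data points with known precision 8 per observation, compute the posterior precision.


In the conjugate normal model, precisions add:
tau_posterior = tau_prior + n * tau_data
= 1 + 9*8 = 73

73
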